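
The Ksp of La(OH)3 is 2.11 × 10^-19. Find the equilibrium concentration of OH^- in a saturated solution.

La(OH)3(s) ⇌ La^3+(aq) + 3 OH^-(aq)
Ksp = [La^3+][OH^-]^3
With molar solubility s: [La^3+] = s, [OH^-] = 3s.
Ksp = s(3s)^3 = 27s^4
Solving, s = (2.11 × 10^-19/27)^(1/4) = 9.402 × 10^-6 M
[OH^-] = 3s = 2.82 × 10^-5 M

2.82 × 10^-5 M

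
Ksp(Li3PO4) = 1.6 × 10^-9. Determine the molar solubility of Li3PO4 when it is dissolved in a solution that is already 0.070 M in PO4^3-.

Li3PO4(s) ⇌ 3 Li^+ + PO4^3-
Ksp = [Li^+]^3[PO4^3-]
Let s = moles of Li3PO4 that dissolve per litre. [Li^+] = 3s, [PO4^3-] = 0.070 + s ≈ 0.070 (since the PO4^3- already present dominates).
Ksp ≈ (3s)^3 × 0.070
s = 9.5 × 10^-4 M
Check: s = 9.5 × 10^-4 ≪ 0.070, so the approximation is valid.

9.5e-4 M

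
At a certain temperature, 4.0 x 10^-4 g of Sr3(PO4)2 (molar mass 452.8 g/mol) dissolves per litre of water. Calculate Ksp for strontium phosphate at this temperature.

Ksp ≈ 5.8 x 10^-29

Molar solubility s = (4.0 × 10^-4 g/L) / (452.8 g/mol) = 8.83 x 10^-7 M.
Sr3(PO4)2(s) ⇌ 3 Sr^2+(aq) + 2 PO4^3-(aq)
Let s = molar solubility. Then [Sr^2+] = 3s and [PO4^3-] = 2s.
Ksp = [Sr^2+]^3[PO4^3-]^2
So Ksp = (3s)^3 × (2s)^2 = 108s^5
Ksp = 108 × (8.83 × 10^-7)^5 = 5.8 × 10^-29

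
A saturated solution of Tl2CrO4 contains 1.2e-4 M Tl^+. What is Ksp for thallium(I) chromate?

Tl2CrO4(s) ⇌ 2 Tl^+ + CrO4^2-
Stoichiometry gives [CrO4^2-] = (1/2)[Tl^+] = 6.00 x 10^-5 M.
Ksp = [Tl^+]^2[CrO4^2-]
Ksp = (1.2 × 10^-4)^2 × 6.00 × 10^-5 = 8.6 x 10^-13

8.6 × 10^-13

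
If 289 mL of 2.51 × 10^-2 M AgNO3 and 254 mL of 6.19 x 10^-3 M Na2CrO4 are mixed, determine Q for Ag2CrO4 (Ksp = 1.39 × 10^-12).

Total volume = 289 + 254 = 543 mL.
[Ag^+] = 2.51 x 10^-2 × (289/543) = 1.336 × 10^-2 M
[CrO4^2-] = 6.19 × 10^-3 × (254/543) = 2.896 x 10^-3 M
Ag2CrO4(s) ⇌ 2 Ag^+ + CrO4^2-, so Q = [Ag^+]^2[CrO4^2-]
Q = (1.336 × 10^-2)^2(2.896 x 10^-3) = 5.17 × 10^-7
Q > Ksp, so Ag2CrO4 will precipitate.

Q ≈ 5.17 × 10^-7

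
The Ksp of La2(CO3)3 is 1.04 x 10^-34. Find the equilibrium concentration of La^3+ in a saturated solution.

[La^3+] = 1.25 × 10^-7 M

La2(CO3)3(s) ⇌ 2 La^3+ + 3 CO3^2-
Ksp = [La^3+]^2[CO3^2-]^3
If s mol/L of La2(CO3)3 dissolves, [La^3+] = 2s and [CO3^2-] = 3s.
So Ksp = (2s)^2 × (3s)^3 = 108s^5
s^5 = 1.04 x 10^-34 / 108, so s = 6.262 x 10^-8 M
[La^3+] = 2s = 1.25 × 10^-7 M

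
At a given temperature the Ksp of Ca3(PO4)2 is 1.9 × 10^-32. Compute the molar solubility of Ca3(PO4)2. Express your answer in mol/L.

s = 1.8 x 10^-7 M

Ca3(PO4)2(s) ⇌ 3 Ca^2+ + 2 PO4^3-
Ksp = [Ca^2+]^3[PO4^3-]^2
For each mole of Ca3(PO4)2 that dissolves: [Ca^2+] = 3s, [PO4^3-] = 2s.
Ksp = (3s)^3(2s)^2 = 108s^5
s^5 = 1.9 × 10^-32 / 108, so s = 1.8 x 10^-7 M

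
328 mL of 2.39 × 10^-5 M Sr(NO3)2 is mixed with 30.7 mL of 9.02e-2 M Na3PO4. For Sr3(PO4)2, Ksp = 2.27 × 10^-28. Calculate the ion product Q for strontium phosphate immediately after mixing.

Total volume = 328 + 30.7 = 358.7 mL.
[Sr^2+] = 2.39 x 10^-5 × (328/358.7) = 2.185 × 10^-5 M
[PO4^3-] = 9.02 × 10^-2 × (30.7/358.7) = 7.720 × 10^-3 M
Sr3(PO4)2(s) ⇌ 3 Sr^2+(aq) + 2 PO4^3-(aq), so Q = [Sr^2+]^3[PO4^3-]^2
Q = (2.185 × 10^-5)^3(7.720 × 10^-3)^2 = 6.22 x 10^-19
Q > Ksp, so Sr3(PO4)2 will precipitate.

Q = 6.22e-19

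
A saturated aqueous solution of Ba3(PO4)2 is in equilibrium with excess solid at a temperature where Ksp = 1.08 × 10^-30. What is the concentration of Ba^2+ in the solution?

[Ba^2+] = 1.19 x 10^-6 M

Ba3(PO4)2(s) ⇌ 3 Ba^2+ + 2 PO4^3-
Ksp = [Ba^2+]^3[PO4^3-]^2
If s mol/L of Ba3(PO4)2 dissolves, [Ba^2+] = 3s and [PO4^3-] = 2s.
So Ksp = (3s)^3 × (2s)^2 = 108s^5
Solving, s = (1.08 × 10^-30/108)^(1/5) = 3.981 x 10^-7 M
[Ba^2+] = 3s = 1.19 × 10^-6 M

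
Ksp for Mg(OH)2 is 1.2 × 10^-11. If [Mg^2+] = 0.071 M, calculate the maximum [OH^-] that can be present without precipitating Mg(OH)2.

Mg(OH)2(s) ⇌ Mg^2+(aq) + 2 OH^-(aq)
Ksp = [Mg^2+][OH^-]^2
Precipitation begins when Q = Ksp. With [Mg^2+] = 0.071 M:
1.2 × 10^-11 = (0.071) × [OH^-]^2
[OH^-] = (1.2 × 10^-11 / 7.1 x 10^-2)^(1/2) = 1.3 × 10^-5 M

[OH^-] = 1.3e-5 M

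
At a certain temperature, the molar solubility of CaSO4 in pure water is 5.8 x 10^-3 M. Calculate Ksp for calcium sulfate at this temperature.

CaSO4(s) <=> Ca^2+(aq) + SO4^2-(aq)
Let s = molar solubility. Then [Ca^2+] = s and [SO4^2-] = s.
Ksp = [Ca^2+][SO4^2-]
Ksp = s^2
With s = 5.8 × 10^-3: Ksp = 3.4 × 10^-5

3.4e-5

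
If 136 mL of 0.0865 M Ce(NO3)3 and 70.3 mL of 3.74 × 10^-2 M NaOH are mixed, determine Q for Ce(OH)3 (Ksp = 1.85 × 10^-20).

Total volume = 136 + 70.3 = 206.3 mL.
[Ce^3+] = 8.65 × 10^-2 × (136/206.3) = 5.702 × 10^-2 M
[OH^-] = 3.74 × 10^-2 × (70.3/206.3) = 1.274 x 10^-2 M
Ce(OH)3(s) ⇌ Ce^3+(aq) + 3 OH^-(aq), so Q = [Ce^3+][OH^-]^3
Q = (5.702 × 10^-2)(1.274 x 10^-2)^3 = 1.18 × 10^-7
Q > Ksp, so Ce(OH)3 will precipitate.

Q = 1.18 x 10^-7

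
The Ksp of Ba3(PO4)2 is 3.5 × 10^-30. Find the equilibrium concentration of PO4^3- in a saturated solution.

Ba3(PO4)2(s) <=> 3 Ba^2+ + 2 PO4^3-
Ksp = [Ba^2+]^3[PO4^3-]^2
If s mol/L of Ba3(PO4)2 dissolves, [Ba^2+] = 3s and [PO4^3-] = 2s.
Ksp = (3s)^3(2s)^2 = 108s^5
Solving, s = (3.5 × 10^-30/108)^(1/5) = 5.04 × 10^-7 M
[PO4^3-] = 2s = 1.0 x 10^-6 M

[PO4^3-] = 1.0 × 10^-6 M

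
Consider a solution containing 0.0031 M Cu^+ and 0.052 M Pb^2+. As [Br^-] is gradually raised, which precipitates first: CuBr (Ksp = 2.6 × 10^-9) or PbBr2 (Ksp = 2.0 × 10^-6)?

Each salt begins to precipitate when Q = Ksp, i.e. when [Br^-] reaches its threshold.
For CuBr: 2.6 × 10^-9 = 0.0031 × [Br^-]  ⇒  [Br^-] = 8.4 × 10^-7 M.
For PbBr2: 2.0 × 10^-6 = 0.052 × [Br^-]^2  ⇒  [Br^-] = 6.2 × 10^-3 M.
The salt with the lower threshold [Br^-] precipitates first: CuBr.

CuBr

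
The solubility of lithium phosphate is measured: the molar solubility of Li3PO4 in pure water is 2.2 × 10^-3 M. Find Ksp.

Ksp ≈ 6.3e-10

Li3PO4(s) <=> 3 Li^+ + PO4^3-
Let s = molar solubility. Then [Li^+] = 3s and [PO4^3-] = s.
Ksp = [Li^+]^3[PO4^3-]
So Ksp = (3s)^3 × s = 27s^4
With s = 2.2 × 10^-3: Ksp = 6.3 x 10^-10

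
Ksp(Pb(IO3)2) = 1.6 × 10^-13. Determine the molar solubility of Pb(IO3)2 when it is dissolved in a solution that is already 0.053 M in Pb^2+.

s ≈ 8.7e-7 M

Pb(IO3)2(s) ⇌ Pb^2+(aq) + 2 IO3^-(aq)
Ksp = [Pb^2+][IO3^-]^2
Let s be the molar solubility in this solution. [Pb^2+] = 0.053 + s ≈ 0.053, [IO3^-] = 2s (common-ion effect: Pb^2+ is already 0.053 M).
Ksp ≈ 0.053 × (2s)^2
s = 8.7 × 10^-7 M
Check: s = 8.7 × 10^-7 ≪ 0.053, so the approximation is valid.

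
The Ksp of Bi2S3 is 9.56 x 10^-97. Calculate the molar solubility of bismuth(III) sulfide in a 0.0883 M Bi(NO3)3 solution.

Bi2S3(s) <=> 2 Bi^3+ + 3 S^2-
Ksp = [Bi^3+]^2[S^2-]^3
Let s = moles of Bi2S3 that dissolve per litre. [Bi^3+] = 0.0883 + 2s ≈ 0.0883, [S^2-] = 3s (Ksp is small, so little additional dissolves).
Ksp ≈ (0.0883)^2 × (3s)^3
s = 1.66 x 10^-32 M
Check: 2s = 3.3 x 10^-32 ≪ 0.0883, so the approximation is valid.

s ≈ 1.66e-32 M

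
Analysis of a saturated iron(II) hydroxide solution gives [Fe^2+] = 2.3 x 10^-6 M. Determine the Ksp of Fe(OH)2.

4.9 x 10^-17

Fe(OH)2(s) <=> Fe^2+ + 2 OH^-
Stoichiometry gives [OH^-] = (2/1)[Fe^2+] = 4.60 × 10^-6 M.
Ksp = [Fe^2+][OH^-]^2
Ksp = 2.3 x 10^-6 × (4.60 × 10^-6)^2 = 4.9 × 10^-17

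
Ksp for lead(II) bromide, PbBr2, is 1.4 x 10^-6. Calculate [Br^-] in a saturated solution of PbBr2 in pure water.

1.4e-2 M

PbBr2(s) ⇌ Pb^2+ + 2 Br^-
Ksp = [Pb^2+][Br^-]^2
With molar solubility s: [Pb^2+] = s, [Br^-] = 2s.
Substituting: Ksp = s(2s)^2 = 4s^3
s^3 = 1.4 x 10^-6 / 4, so s = 7.05 × 10^-3 M
[Br^-] = 2s = 1.4 × 10^-2 M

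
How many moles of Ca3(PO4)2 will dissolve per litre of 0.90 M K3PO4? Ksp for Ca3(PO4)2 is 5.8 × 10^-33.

s ≈ 6.4e-12 M

Ca3(PO4)2(s) ⇌ 3 Ca^2+(aq) + 2 PO4^3-(aq)
Ksp = [Ca^2+]^3[PO4^3-]^2
If s mol/L dissolves here, [Ca^2+] = 3s, [PO4^3-] = 0.90 + 2s ≈ 0.90 (since PO4^3- from K3PO4 dominates).
Ksp ≈ (3s)^3 × (0.90)^2
s = 6.4 × 10^-12 M
Check: 2s = 1.3 × 10^-11 ≪ 0.90, so the approximation is valid.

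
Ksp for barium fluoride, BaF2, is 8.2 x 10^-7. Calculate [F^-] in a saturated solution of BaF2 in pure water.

BaF2(s) <=> Ba^2+ + 2 F^-
Ksp = [Ba^2+][F^-]^2
For each mole of BaF2 that dissolves: [Ba^2+] = s, [F^-] = 2s.
Substituting: Ksp = s(2s)^2 = 4s^3
s = (8.2 x 10^-7 / 4)^(1/3) = 5.90 × 10^-3 M
[F^-] = 2s = 1.2 × 10^-2 M

[F^-] = 0.012 M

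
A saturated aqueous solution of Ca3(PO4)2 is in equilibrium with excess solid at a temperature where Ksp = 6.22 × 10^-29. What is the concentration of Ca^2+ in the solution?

2.69 × 10^-6 M

Ca3(PO4)2(s) ⇌ 3 Ca^2+(aq) + 2 PO4^3-(aq)
Ksp = [Ca^2+]^3[PO4^3-]^2
If s mol/L of Ca3(PO4)2 dissolves, [Ca^2+] = 3s and [PO4^3-] = 2s.
Substituting: Ksp = (3s)^3(2s)^2 = 108s^5
Solving, s = (6.22 × 10^-29/108)^(1/5) = 8.955 x 10^-7 M
[Ca^2+] = 3s = 2.69 × 10^-6 M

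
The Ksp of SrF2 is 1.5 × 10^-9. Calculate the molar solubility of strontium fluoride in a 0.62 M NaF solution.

s ≈ 3.9e-9 M

SrF2(s) ⇌ Sr^2+(aq) + 2 F^-(aq)
Ksp = [Sr^2+][F^-]^2
If s mol/L dissolves here, [Sr^2+] = s, [F^-] = 0.62 + 2s ≈ 0.62 (Ksp is small, so little additional dissolves).
Ksp ≈ s × (0.62)^2
s = 3.9 × 10^-9 M
Check: 2s = 7.8 × 10^-9 ≪ 0.62, so the approximation is valid.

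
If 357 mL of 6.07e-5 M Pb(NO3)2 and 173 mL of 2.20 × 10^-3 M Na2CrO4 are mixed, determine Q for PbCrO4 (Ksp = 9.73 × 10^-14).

Total volume = 357 + 173 = 530 mL.
[Pb^2+] = 6.07 × 10^-5 × (357/530) = 4.089 x 10^-5 M
[CrO4^2-] = 2.20 × 10^-3 × (173/530) = 7.181 x 10^-4 M
PbCrO4(s) ⇌ Pb^2+(aq) + CrO4^2-(aq), so Q = [Pb^2+][CrO4^2-]
Q = (4.089 × 10^-5)(7.181 × 10^-4) = 2.94 x 10^-8
Q > Ksp, so PbCrO4 will precipitate.

Q = 2.94e-8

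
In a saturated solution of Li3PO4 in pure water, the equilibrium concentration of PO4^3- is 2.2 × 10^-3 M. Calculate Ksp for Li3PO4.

Ksp = 6.3 × 10^-10

Li3PO4(s) ⇌ 3 Li^+(aq) + PO4^3-(aq)
Stoichiometry gives [Li^+] = (3/1)[PO4^3-] = 6.60 x 10^-3 M.
Ksp = [Li^+]^3[PO4^3-]
Ksp = (6.60 × 10^-3)^3 × 2.2 x 10^-3 = 6.3 × 10^-10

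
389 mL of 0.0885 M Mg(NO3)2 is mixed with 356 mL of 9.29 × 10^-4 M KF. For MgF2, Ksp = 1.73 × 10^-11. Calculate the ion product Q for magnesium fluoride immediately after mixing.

Q = 9.11 x 10^-9

Total volume = 389 + 356 = 745 mL.
[Mg^2+] = 8.85 × 10^-2 × (389/745) = 4.621 x 10^-2 M
[F^-] = 9.29 × 10^-4 × (356/745) = 4.439 × 10^-4 M
MgF2(s) ⇌ Mg^2+(aq) + 2 F^-(aq), so Q = [Mg^2+][F^-]^2
Q = (4.621 × 10^-2)(4.439 × 10^-4)^2 = 9.11 × 10^-9
Q > Ksp, so MgF2 will precipitate.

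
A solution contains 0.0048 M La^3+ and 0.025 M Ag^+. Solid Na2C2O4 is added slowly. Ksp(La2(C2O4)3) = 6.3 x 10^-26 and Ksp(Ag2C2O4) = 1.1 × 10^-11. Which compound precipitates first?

Ag2C2O4

Each salt begins to precipitate when Q = Ksp, i.e. when [C2O4^2-] reaches its threshold.
For La2(C2O4)3: 6.3 x 10^-26 = (0.0048)^2 × [C2O4^2-]^3  ⇒  [C2O4^2-] = 1.4 × 10^-7 M.
For Ag2C2O4: 1.1 × 10^-11 = (0.025)^2 × [C2O4^2-]  ⇒  [C2O4^2-] = 1.8 × 10^-8 M.
The salt with the lower threshold [C2O4^2-] precipitates first: Ag2C2O4.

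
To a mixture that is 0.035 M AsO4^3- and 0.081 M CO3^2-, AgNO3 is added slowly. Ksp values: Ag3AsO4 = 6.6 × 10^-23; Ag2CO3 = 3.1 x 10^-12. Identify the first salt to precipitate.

Precipitation of each salt starts when its ion product equals its Ksp.
For Ag3AsO4: 6.6 × 10^-23 = 0.035 × [Ag^+]^3  ⇒  [Ag^+] = 1.2 × 10^-7 M.
For Ag2CO3: 3.1 x 10^-12 = 0.081 × [Ag^+]^2  ⇒  [Ag^+] = 6.2 × 10^-6 M.
The salt with the lower threshold [Ag^+] precipitates first: Ag3AsO4.

Ag3AsO4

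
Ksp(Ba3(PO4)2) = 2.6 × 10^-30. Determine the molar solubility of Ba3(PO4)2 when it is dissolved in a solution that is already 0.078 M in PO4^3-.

Ba3(PO4)2(s) <=> 3 Ba^2+(aq) + 2 PO4^3-(aq)
Ksp = [Ba^2+]^3[PO4^3-]^2
Let s be the molar solubility in this solution. [Ba^2+] = 3s, [PO4^3-] = 0.078 + 2s ≈ 0.078 (common-ion effect: PO4^3- is already 0.078 M).
Ksp ≈ (3s)^3 × (0.078)^2
s = 2.5 × 10^-10 M
Check: 2s = 5.0 × 10^-10 ≪ 0.078, so the approximation is valid.

2.5 × 10^-10 M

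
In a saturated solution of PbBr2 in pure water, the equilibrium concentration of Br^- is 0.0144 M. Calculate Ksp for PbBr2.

Ksp = 1.49e-6

PbBr2(s) ⇌ Pb^2+(aq) + 2 Br^-(aq)
Stoichiometry gives [Pb^2+] = (1/2)[Br^-] = 7.200 × 10^-3 M.
Ksp = [Pb^2+][Br^-]^2
Ksp = 7.200 x 10^-3 × (1.44 × 10^-2)^2 = 1.49 x 10^-6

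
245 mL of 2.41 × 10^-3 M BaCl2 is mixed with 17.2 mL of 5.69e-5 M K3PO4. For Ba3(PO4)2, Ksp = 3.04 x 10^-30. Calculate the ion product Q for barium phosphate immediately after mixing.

Q = 1.59 x 10^-19

Total volume = 245 + 17.2 = 262.2 mL.
[Ba^2+] = 2.41 × 10^-3 × (245/262.2) = 2.252 × 10^-3 M
[PO4^3-] = 5.69 × 10^-5 × (17.2/262.2) = 3.733 × 10^-6 M
Ba3(PO4)2(s) ⇌ 3 Ba^2+ + 2 PO4^3-, so Q = [Ba^2+]^3[PO4^3-]^2
Q = (2.252 x 10^-3)^3(3.733 x 10^-6)^2 = 1.59 x 10^-19
Q > Ksp, so Ba3(PO4)2 will precipitate.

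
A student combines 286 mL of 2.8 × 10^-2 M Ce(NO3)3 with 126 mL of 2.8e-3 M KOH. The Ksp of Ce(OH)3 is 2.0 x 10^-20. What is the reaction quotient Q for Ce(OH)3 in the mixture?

Total volume = 286 + 126 = 412 mL.
[Ce^3+] = 2.8 × 10^-2 × (286/412) = 1.94 × 10^-2 M
[OH^-] = 2.8 × 10^-3 × (126/412) = 8.56 x 10^-4 M
Ce(OH)3(s) <=> Ce^3+(aq) + 3 OH^-(aq), so Q = [Ce^3+][OH^-]^3
Q = (1.94 × 10^-2)(8.56 × 10^-4)^3 = 1.2 × 10^-11
Q > Ksp, so Ce(OH)3 will precipitate.

Q ≈ 1.2e-11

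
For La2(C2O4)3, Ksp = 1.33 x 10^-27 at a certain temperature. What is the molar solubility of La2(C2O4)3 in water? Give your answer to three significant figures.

s ≈ 1.65 x 10^-6 M

La2(C2O4)3(s) <=> 2 La^3+(aq) + 3 C2O4^2-(aq)
Ksp = [La^3+]^2[C2O4^2-]^3
With molar solubility s: [La^3+] = 2s, [C2O4^2-] = 3s.
Ksp = (2s)^2(3s)^3 = 108s^5
Solving, s = (1.33 x 10^-27/108)^(1/5) = 1.65 x 10^-6 M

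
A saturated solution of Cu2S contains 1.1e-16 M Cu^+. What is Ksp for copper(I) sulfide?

Ksp = 6.7 × 10^-49

Cu2S(s) <=> 2 Cu^+ + S^2-
Stoichiometry gives [S^2-] = (1/2)[Cu^+] = 5.50 × 10^-17 M.
Ksp = [Cu^+]^2[S^2-]
Ksp = (1.1 × 10^-16)^2 × 5.50 × 10^-17 = 6.7 x 10^-49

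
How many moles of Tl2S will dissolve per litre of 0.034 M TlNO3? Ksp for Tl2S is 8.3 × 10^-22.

Tl2S(s) <=> 2 Tl^+(aq) + S^2-(aq)
Ksp = [Tl^+]^2[S^2-]
Let s be the molar solubility in this solution. [Tl^+] = 0.034 + 2s ≈ 0.034, [S^2-] = s (common-ion effect: Tl^+ is already 0.034 M).
Ksp ≈ (0.034)^2 × s
s = 7.2 × 10^-19 M
Check: 2s = 1.4 × 10^-18 ≪ 0.034, so the approximation is valid.

s = 7.2e-19 M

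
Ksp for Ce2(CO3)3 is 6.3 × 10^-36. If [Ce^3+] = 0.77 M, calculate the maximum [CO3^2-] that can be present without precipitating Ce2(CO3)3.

Ce2(CO3)3(s) ⇌ 2 Ce^3+(aq) + 3 CO3^2-(aq)
Ksp = [Ce^3+]^2[CO3^2-]^3
Precipitation begins when Q = Ksp. With [Ce^3+] = 0.77 M:
6.3 × 10^-36 = (0.77)^2 × [CO3^2-]^3
[CO3^2-] = (6.3 × 10^-36 / 5.93 x 10^-1)^(1/3) = 2.2 × 10^-12 M

2.2e-12 M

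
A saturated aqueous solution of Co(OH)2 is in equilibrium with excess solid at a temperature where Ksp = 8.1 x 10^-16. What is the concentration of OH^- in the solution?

[OH^-] = 1.2e-5 M

Co(OH)2(s) ⇌ Co^2+ + 2 OH^-
Ksp = [Co^2+][OH^-]^2
For each mole of Co(OH)2 that dissolves: [Co^2+] = s, [OH^-] = 2s.
Ksp = s(2s)^2 = 4s^3
Solving, s = (8.1 x 10^-16/4)^(1/3) = 5.87 x 10^-6 M
[OH^-] = 2s = 1.2 × 10^-5 M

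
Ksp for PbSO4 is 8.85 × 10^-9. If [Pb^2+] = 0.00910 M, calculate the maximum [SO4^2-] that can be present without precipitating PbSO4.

PbSO4(s) <=> Pb^2+(aq) + SO4^2-(aq)
Ksp = [Pb^2+][SO4^2-]
Precipitation begins when Q = Ksp. With [Pb^2+] = 0.00910 M:
8.85 × 10^-9 = (0.00910) × [SO4^2-]
[SO4^2-] = (8.85 × 10^-9 / 9.10 × 10^-3) = 9.73 x 10^-7 M

[SO4^2-] ≈ 9.73 × 10^-7 M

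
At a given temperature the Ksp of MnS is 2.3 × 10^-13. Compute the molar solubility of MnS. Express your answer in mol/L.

4.8 × 10^-7 M

MnS(s) ⇌ Mn^2+(aq) + S^2-(aq)
Ksp = [Mn^2+][S^2-]
If s mol/L of MnS dissolves, [Mn^2+] = s and [S^2-] = s.
Ksp = (s)(s) = s^2
s = (2.3 × 10^-13)^(1/2) = 4.8 × 10^-7 M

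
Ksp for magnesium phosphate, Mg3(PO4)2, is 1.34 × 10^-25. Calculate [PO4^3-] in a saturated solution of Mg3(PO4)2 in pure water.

8.31e-6 M

Mg3(PO4)2(s) ⇌ 3 Mg^2+(aq) + 2 PO4^3-(aq)
Ksp = [Mg^2+]^3[PO4^3-]^2
With molar solubility s: [Mg^2+] = 3s, [PO4^3-] = 2s.
So Ksp = (3s)^3 × (2s)^2 = 108s^5
Solving, s = (1.34 × 10^-25/108)^(1/5) = 4.157 x 10^-6 M
[PO4^3-] = 2s = 8.31 × 10^-6 M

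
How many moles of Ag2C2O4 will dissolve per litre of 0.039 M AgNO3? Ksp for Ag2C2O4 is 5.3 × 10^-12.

Ag2C2O4(s) ⇌ 2 Ag^+ + C2O4^2-
Ksp = [Ag^+]^2[C2O4^2-]
Let s = moles of Ag2C2O4 that dissolve per litre. [Ag^+] = 0.039 + 2s ≈ 0.039, [C2O4^2-] = s (since Ag^+ from AgNO3 dominates).
Ksp ≈ (0.039)^2 × s
s = 3.5 × 10^-9 M
Check: 2s = 7.0 × 10^-9 ≪ 0.039, so the approximation is valid.

3.5e-9 M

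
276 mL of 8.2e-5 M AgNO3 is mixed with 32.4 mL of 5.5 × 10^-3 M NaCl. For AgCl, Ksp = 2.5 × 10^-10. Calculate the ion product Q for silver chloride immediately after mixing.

Q ≈ 4.2 × 10^-8

Total volume = 276 + 32.4 = 308.4 mL.
[Ag^+] = 8.2 x 10^-5 × (276/308.4) = 7.34 × 10^-5 M
[Cl^-] = 5.5 × 10^-3 × (32.4/308.4) = 5.78 × 10^-4 M
AgCl(s) ⇌ Ag^+ + Cl^-, so Q = [Ag^+][Cl^-]
Q = (7.34 × 10^-5)(5.78 × 10^-4) = 4.2 × 10^-8
Q > Ksp, so AgCl will precipitate.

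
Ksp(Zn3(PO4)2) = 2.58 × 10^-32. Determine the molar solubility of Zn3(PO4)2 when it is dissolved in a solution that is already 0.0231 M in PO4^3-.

Zn3(PO4)2(s) ⇌ 3 Zn^2+ + 2 PO4^3-
Ksp = [Zn^2+]^3[PO4^3-]^2
Let s be the molar solubility in this solution. [Zn^2+] = 3s, [PO4^3-] = 0.0231 + 2s ≈ 0.0231 (common-ion effect: PO4^3- is already 0.0231 M).
Ksp ≈ (3s)^3 × (0.0231)^2
s = 1.21 × 10^-10 M
Check: 2s = 2.4 x 10^-10 ≪ 0.0231, so the approximation is valid.

s = 1.21e-10 M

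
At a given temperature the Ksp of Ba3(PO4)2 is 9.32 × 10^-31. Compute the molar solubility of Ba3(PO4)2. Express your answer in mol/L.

s ≈ 3.87 x 10^-7 M

Ba3(PO4)2(s) ⇌ 3 Ba^2+ + 2 PO4^3-
Ksp = [Ba^2+]^3[PO4^3-]^2
Let s = molar solubility. Then [Ba^2+] = 3s and [PO4^3-] = 2s.
Substituting: Ksp = (3s)^3(2s)^2 = 108s^5
Solving, s = (9.32 × 10^-31/108)^(1/5) = 3.87 × 10^-7 M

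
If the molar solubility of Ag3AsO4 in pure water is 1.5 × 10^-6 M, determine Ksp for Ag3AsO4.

Ag3AsO4(s) ⇌ 3 Ag^+(aq) + AsO4^3-(aq)
Let s = molar solubility. Then [Ag^+] = 3s and [AsO4^3-] = s.
Ksp = [Ag^+]^3[AsO4^3-]
So Ksp = (3s)^3 × s = 27s^4
With s = 1.5 × 10^-6: Ksp = 1.4 x 10^-22

Ksp = 1.4e-22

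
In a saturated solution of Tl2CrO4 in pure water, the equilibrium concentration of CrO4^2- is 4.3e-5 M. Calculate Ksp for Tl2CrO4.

3.2 x 10^-13

Tl2CrO4(s) <=> 2 Tl^+(aq) + CrO4^2-(aq)
Stoichiometry gives [Tl^+] = (2/1)[CrO4^2-] = 8.60 × 10^-5 M.
Ksp = [Tl^+]^2[CrO4^2-]
Ksp = (8.60 × 10^-5)^2 × 4.3 × 10^-5 = 3.2 × 10^-13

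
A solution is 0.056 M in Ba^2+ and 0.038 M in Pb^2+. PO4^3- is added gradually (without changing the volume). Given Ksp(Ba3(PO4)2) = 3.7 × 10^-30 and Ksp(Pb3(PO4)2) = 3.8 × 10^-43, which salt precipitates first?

Pb3(PO4)2

Each salt begins to precipitate when Q = Ksp, i.e. when [PO4^3-] reaches its threshold.
For Ba3(PO4)2: 3.7 × 10^-30 = (0.056)^3 × [PO4^3-]^2  ⇒  [PO4^3-] = 1.5 × 10^-13 M.
For Pb3(PO4)2: 3.8 × 10^-43 = (0.038)^3 × [PO4^3-]^2  ⇒  [PO4^3-] = 8.3 x 10^-20 M.
The salt with the lower threshold [PO4^3-] precipitates first: Pb3(PO4)2.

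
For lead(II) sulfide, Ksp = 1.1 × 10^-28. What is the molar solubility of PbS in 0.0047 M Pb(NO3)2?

PbS(s) ⇌ Pb^2+ + S^2-
Ksp = [Pb^2+][S^2-]
If s mol/L dissolves here, [Pb^2+] = 0.0047 + s ≈ 0.0047, [S^2-] = s (common-ion effect: Pb^2+ is already 0.0047 M).
Ksp ≈ 0.0047 × s
s = 2.3 x 10^-26 M
Check: s = 2.3 x 10^-26 ≪ 0.0047, so the approximation is valid.

s ≈ 2.3e-26 M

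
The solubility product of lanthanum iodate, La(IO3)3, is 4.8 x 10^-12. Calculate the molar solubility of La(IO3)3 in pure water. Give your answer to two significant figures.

La(IO3)3(s) <=> La^3+(aq) + 3 IO3^-(aq)
Ksp = [La^3+][IO3^-]^3
Let s = molar solubility. Then [La^3+] = s and [IO3^-] = 3s.
Substituting: Ksp = s(3s)^3 = 27s^4
Solving, s = (4.8 x 10^-12/27)^(1/4) = 6.5 x 10^-4 M

s ≈ 6.5 x 10^-4 M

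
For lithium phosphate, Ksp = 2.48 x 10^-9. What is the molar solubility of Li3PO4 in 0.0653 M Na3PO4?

s ≈ 1.12 × 10^-3 M

Li3PO4(s) ⇌ 3 Li^+(aq) + PO4^3-(aq)
Ksp = [Li^+]^3[PO4^3-]
Let s = moles of Li3PO4 that dissolve per litre. [Li^+] = 3s, [PO4^3-] = 0.0653 + s ≈ 0.0653 (common-ion effect: PO4^3- is already 0.0653 M).
Ksp ≈ (3s)^3 × 0.0653
s = 1.12 x 10^-3 M
Check: s = 1.1 × 10^-3 ≪ 0.0653, so the approximation is valid.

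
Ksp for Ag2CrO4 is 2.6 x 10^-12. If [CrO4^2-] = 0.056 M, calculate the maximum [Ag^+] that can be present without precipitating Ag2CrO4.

6.8e-6 M

Ag2CrO4(s) <=> 2 Ag^+(aq) + CrO4^2-(aq)
Ksp = [Ag^+]^2[CrO4^2-]
Precipitation begins when Q = Ksp. With [CrO4^2-] = 0.056 M:
2.6 x 10^-12 = (0.056) × [Ag^+]^2
[Ag^+] = (2.6 x 10^-12 / 5.6 × 10^-2)^(1/2) = 6.8 × 10^-6 M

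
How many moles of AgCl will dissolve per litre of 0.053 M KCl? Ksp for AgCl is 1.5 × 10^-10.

s ≈ 2.8e-9 M

AgCl(s) ⇌ Ag^+(aq) + Cl^-(aq)
Ksp = [Ag^+][Cl^-]
Let s be the molar solubility in this solution. [Ag^+] = s, [Cl^-] = 0.053 + s ≈ 0.053 (common-ion effect: Cl^- is already 0.053 M).
Ksp ≈ s × 0.053
s = 2.8 × 10^-9 M
Check: s = 2.8 x 10^-9 ≪ 0.053, so the approximation is valid.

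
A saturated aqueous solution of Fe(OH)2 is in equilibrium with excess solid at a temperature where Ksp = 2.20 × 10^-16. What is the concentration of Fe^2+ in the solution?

Fe(OH)2(s) ⇌ Fe^2+(aq) + 2 OH^-(aq)
Ksp = [Fe^2+][OH^-]^2
Let s = molar solubility. Then [Fe^2+] = s and [OH^-] = 2s.
Substituting: Ksp = s(2s)^2 = 4s^3
Solving, s = (2.20 × 10^-16/4)^(1/3) = 3.803 × 10^-6 M
[Fe^2+] = s = 3.80 × 10^-6 M

[Fe^2+] ≈ 3.80e-6 M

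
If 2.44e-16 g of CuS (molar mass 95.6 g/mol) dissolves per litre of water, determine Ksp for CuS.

Molar solubility s = (2.44 × 10^-16 g/L) / (95.6 g/mol) = 2.552 × 10^-18 M.
CuS(s) ⇌ Cu^2+(aq) + S^2-(aq)
For each mole of CuS that dissolves: [Cu^2+] = s, [S^2-] = s.
Ksp = [Cu^2+][S^2-]
Ksp = s × s = s^2
With s = 2.552 × 10^-18: Ksp = 6.51 x 10^-36

Ksp = 6.51 × 10^-36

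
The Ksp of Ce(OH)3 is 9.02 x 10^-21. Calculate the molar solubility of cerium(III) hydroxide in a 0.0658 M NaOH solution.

Ce(OH)3(s) ⇌ Ce^3+(aq) + 3 OH^-(aq)
Ksp = [Ce^3+][OH^-]^3
Let s be the molar solubility in this solution. [Ce^3+] = s, [OH^-] = 0.0658 + 3s ≈ 0.0658 (Ksp is small, so little additional dissolves).
Ksp ≈ s × (0.0658)^3
s = 3.17 × 10^-17 M
Check: 3s = 9.5 × 10^-17 ≪ 0.0658, so the approximation is valid.

s ≈ 3.17 × 10^-17 M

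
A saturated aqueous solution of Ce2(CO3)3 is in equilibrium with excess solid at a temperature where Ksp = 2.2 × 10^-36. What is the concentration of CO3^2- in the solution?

[CO3^2-] ≈ 8.7 × 10^-8 M

Ce2(CO3)3(s) ⇌ 2 Ce^3+(aq) + 3 CO3^2-(aq)
Ksp = [Ce^3+]^2[CO3^2-]^3
With molar solubility s: [Ce^3+] = 2s, [CO3^2-] = 3s.
Ksp = (2s)^2(3s)^3 = 108s^5
s^5 = 2.2 × 10^-36 / 108, so s = 2.90 × 10^-8 M
[CO3^2-] = 3s = 8.7 × 10^-8 M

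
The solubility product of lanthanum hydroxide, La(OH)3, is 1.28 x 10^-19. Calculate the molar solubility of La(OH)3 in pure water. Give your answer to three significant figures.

s ≈ 8.30e-6 M

La(OH)3(s) ⇌ La^3+(aq) + 3 OH^-(aq)
Ksp = [La^3+][OH^-]^3
Let s = molar solubility. Then [La^3+] = s and [OH^-] = 3s.
Substituting: Ksp = s(3s)^3 = 27s^4
Solving, s = (1.28 x 10^-19/27)^(1/4) = 8.30 x 10^-6 M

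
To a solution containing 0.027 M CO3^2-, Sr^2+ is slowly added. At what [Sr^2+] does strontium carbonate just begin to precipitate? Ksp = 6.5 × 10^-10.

2.4 × 10^-8 M

SrCO3(s) ⇌ Sr^2+(aq) + CO3^2-(aq)
Ksp = [Sr^2+][CO3^2-]
Precipitation begins when Q = Ksp. With [CO3^2-] = 0.027 M:
6.5 × 10^-10 = (0.027) × [Sr^2+]
[Sr^2+] = (6.5 × 10^-10 / 2.7 x 10^-2) = 2.4 × 10^-8 M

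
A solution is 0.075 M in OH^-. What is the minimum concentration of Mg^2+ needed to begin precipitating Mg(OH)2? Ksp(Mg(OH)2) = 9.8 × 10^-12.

1.7 × 10^-9 M

Mg(OH)2(s) ⇌ Mg^2+ + 2 OH^-
Ksp = [Mg^2+][OH^-]^2
Precipitation begins when Q = Ksp. With [OH^-] = 0.075 M:
9.8 × 10^-12 = (0.075)^2 × [Mg^2+]
[Mg^2+] = (9.8 × 10^-12 / 5.63 × 10^-3) = 1.7 × 10^-9 M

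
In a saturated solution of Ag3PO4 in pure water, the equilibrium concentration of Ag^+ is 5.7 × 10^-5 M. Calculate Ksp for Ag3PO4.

Ksp = 3.5 x 10^-18

Ag3PO4(s) <=> 3 Ag^+ + PO4^3-
Stoichiometry gives [PO4^3-] = (1/3)[Ag^+] = 1.90 x 10^-5 M.
Ksp = [Ag^+]^3[PO4^3-]
Ksp = (5.7 × 10^-5)^3 × 1.90 x 10^-5 = 3.5 × 10^-18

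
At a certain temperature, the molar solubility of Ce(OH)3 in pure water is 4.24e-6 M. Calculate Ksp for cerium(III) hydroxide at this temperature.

Ce(OH)3(s) <=> Ce^3+ + 3 OH^-
If s mol/L of Ce(OH)3 dissolves, [Ce^3+] = s and [OH^-] = 3s.
Ksp = [Ce^3+][OH^-]^3
So Ksp = s × (3s)^3 = 27s^4
Ksp = 27 × (4.24 × 10^-6)^4 = 8.73 × 10^-21

Ksp ≈ 8.73 × 10^-21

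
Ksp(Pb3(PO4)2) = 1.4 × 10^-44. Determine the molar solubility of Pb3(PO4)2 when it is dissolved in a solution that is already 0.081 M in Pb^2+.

Pb3(PO4)2(s) <=> 3 Pb^2+ + 2 PO4^3-
Ksp = [Pb^2+]^3[PO4^3-]^2
If s mol/L dissolves here, [Pb^2+] = 0.081 + 3s ≈ 0.081, [PO4^3-] = 2s (Ksp is small, so little additional dissolves).
Ksp ≈ (0.081)^3 × (2s)^2
s = 2.6 × 10^-21 M
Check: 3s = 7.7 × 10^-21 ≪ 0.081, so the approximation is valid.

2.6 × 10^-21 M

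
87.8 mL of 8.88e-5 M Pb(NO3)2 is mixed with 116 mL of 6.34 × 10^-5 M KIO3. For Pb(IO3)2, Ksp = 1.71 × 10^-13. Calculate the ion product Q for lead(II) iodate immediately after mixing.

Q = 4.98 × 10^-14

Total volume = 87.8 + 116 = 203.8 mL.
[Pb^2+] = 8.88 × 10^-5 × (87.8/203.8) = 3.826 × 10^-5 M
[IO3^-] = 6.34 × 10^-5 × (116/203.8) = 3.609 × 10^-5 M
Pb(IO3)2(s) <=> Pb^2+(aq) + 2 IO3^-(aq), so Q = [Pb^2+][IO3^-]^2
Q = (3.826 × 10^-5)(3.609 × 10^-5)^2 = 4.98 x 10^-14
Q < Ksp, so no precipitate of Pb(IO3)2 forms.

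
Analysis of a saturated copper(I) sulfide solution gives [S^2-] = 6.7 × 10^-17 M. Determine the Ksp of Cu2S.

1.2e-48

Cu2S(s) ⇌ 2 Cu^+(aq) + S^2-(aq)
Stoichiometry gives [Cu^+] = (2/1)[S^2-] = 1.34 × 10^-16 M.
Ksp = [Cu^+]^2[S^2-]
Ksp = (1.34 × 10^-16)^2 × 6.7 × 10^-17 = 1.2 x 10^-48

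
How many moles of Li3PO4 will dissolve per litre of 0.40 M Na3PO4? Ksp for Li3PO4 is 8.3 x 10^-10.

s ≈ 4.3 x 10^-4 M

Li3PO4(s) ⇌ 3 Li^+ + PO4^3-
Ksp = [Li^+]^3[PO4^3-]
If s mol/L dissolves here, [Li^+] = 3s, [PO4^3-] = 0.40 + s ≈ 0.40 (Ksp is small, so little additional dissolves).
Ksp ≈ (3s)^3 × 0.40
s = 4.3 × 10^-4 M
Check: s = 4.3 × 10^-4 ≪ 0.40, so the approximation is valid.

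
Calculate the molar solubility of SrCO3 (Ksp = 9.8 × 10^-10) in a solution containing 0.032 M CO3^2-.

s = 3.1e-8 M

SrCO3(s) ⇌ Sr^2+(aq) + CO3^2-(aq)
Ksp = [Sr^2+][CO3^2-]
If s mol/L dissolves here, [Sr^2+] = s, [CO3^2-] = 0.032 + s ≈ 0.032 (common-ion effect: CO3^2- is already 0.032 M).
Ksp ≈ s × 0.032
s = 3.1 × 10^-8 M
Check: s = 3.1 x 10^-8 ≪ 0.032, so the approximation is valid.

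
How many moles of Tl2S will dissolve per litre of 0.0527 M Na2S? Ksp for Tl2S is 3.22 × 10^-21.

Tl2S(s) <=> 2 Tl^+ + S^2-
Ksp = [Tl^+]^2[S^2-]
Let s = moles of Tl2S that dissolve per litre. [Tl^+] = 2s, [S^2-] = 0.0527 + s ≈ 0.0527 (Ksp is small, so little additional dissolves).
Ksp ≈ (2s)^2 × 0.0527
s = 1.24 x 10^-10 M
Check: s = 1.2 × 10^-10 ≪ 0.0527, so the approximation is valid.

s ≈ 1.24e-10 M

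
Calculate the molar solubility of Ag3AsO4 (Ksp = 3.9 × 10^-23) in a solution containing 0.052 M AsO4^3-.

Ag3AsO4(s) <=> 3 Ag^+(aq) + AsO4^3-(aq)
Ksp = [Ag^+]^3[AsO4^3-]
If s mol/L dissolves here, [Ag^+] = 3s, [AsO4^3-] = 0.052 + s ≈ 0.052 (Ksp is small, so little additional dissolves).
Ksp ≈ (3s)^3 × 0.052
s = 3.0 × 10^-8 M
Check: s = 3.0 x 10^-8 ≪ 0.052, so the approximation is valid.

3.0e-8 M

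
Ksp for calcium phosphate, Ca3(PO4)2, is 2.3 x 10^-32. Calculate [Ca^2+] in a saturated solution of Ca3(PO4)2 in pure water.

Ca3(PO4)2(s) <=> 3 Ca^2+(aq) + 2 PO4^3-(aq)
Ksp = [Ca^2+]^3[PO4^3-]^2
With molar solubility s: [Ca^2+] = 3s, [PO4^3-] = 2s.
So Ksp = (3s)^3 × (2s)^2 = 108s^5
s = (2.3 x 10^-32 / 108)^(1/5) = 1.84 × 10^-7 M
[Ca^2+] = 3s = 5.5 × 10^-7 M

[Ca^2+] = 5.5 × 10^-7 M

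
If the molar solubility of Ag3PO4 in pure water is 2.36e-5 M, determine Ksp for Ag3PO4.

Ag3PO4(s) <=> 3 Ag^+ + PO4^3-
Let s = molar solubility. Then [Ag^+] = 3s and [PO4^3-] = s.
Ksp = [Ag^+]^3[PO4^3-]
Ksp = (3s)^3s = 27s^4
With s = 2.36 × 10^-5: Ksp = 8.38 × 10^-18

Ksp = 8.38 x 10^-18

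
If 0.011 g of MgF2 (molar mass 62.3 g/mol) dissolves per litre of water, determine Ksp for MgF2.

Ksp = 2.2 x 10^-11

Molar solubility s = (1.1 × 10^-2 g/L) / (62.3 g/mol) = 1.77 x 10^-4 M.
MgF2(s) ⇌ Mg^2+(aq) + 2 F^-(aq)
If s mol/L of MgF2 dissolves, [Mg^2+] = s and [F^-] = 2s.
Ksp = [Mg^2+][F^-]^2
So Ksp = s × (2s)^2 = 4s^3
With s = 1.77 × 10^-4: Ksp = 2.2 x 10^-11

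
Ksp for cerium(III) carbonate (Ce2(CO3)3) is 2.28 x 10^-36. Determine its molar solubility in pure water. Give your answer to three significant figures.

Ce2(CO3)3(s) <=> 2 Ce^3+ + 3 CO3^2-
Ksp = [Ce^3+]^2[CO3^2-]^3
For each mole of Ce2(CO3)3 that dissolves: [Ce^3+] = 2s, [CO3^2-] = 3s.
Ksp = (2s)^2(3s)^3 = 108s^5
s^5 = 2.28 x 10^-36 / 108, so s = 2.92 × 10^-8 M

2.92e-8 M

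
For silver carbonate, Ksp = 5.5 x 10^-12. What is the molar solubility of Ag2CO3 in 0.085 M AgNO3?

s ≈ 7.6e-10 M

Ag2CO3(s) <=> 2 Ag^+ + CO3^2-
Ksp = [Ag^+]^2[CO3^2-]
Let s be the molar solubility in this solution. [Ag^+] = 0.085 + 2s ≈ 0.085, [CO3^2-] = s (since Ag^+ from AgNO3 dominates).
Ksp ≈ (0.085)^2 × s
s = 7.6 × 10^-10 M
Check: 2s = 1.5 × 10^-9 ≪ 0.085, so the approximation is valid.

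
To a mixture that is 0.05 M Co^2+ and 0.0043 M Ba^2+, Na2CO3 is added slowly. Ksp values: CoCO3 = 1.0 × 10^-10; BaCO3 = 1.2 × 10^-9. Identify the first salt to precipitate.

Each salt begins to precipitate when Q = Ksp, i.e. when [CO3^2-] reaches its threshold.
For CoCO3: 1.0 × 10^-10 = 0.05 × [CO3^2-]  ⇒  [CO3^2-] = 2.0 × 10^-9 M.
For BaCO3: 1.2 × 10^-9 = 0.0043 × [CO3^2-]  ⇒  [CO3^2-] = 2.8 × 10^-7 M.
The salt with the lower threshold [CO3^2-] precipitates first: CoCO3.

CoCO3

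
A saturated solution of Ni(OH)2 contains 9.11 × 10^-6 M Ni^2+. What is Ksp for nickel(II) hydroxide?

Ni(OH)2(s) <=> Ni^2+ + 2 OH^-
Stoichiometry gives [OH^-] = (2/1)[Ni^2+] = 1.822 × 10^-5 M.
Ksp = [Ni^2+][OH^-]^2
Ksp = 9.11 x 10^-6 × (1.822 x 10^-5)^2 = 3.02 x 10^-15

Ksp ≈ 3.02 × 10^-15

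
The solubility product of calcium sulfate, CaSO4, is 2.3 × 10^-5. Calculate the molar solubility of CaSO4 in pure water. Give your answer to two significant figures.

CaSO4(s) ⇌ Ca^2+ + SO4^2-
Ksp = [Ca^2+][SO4^2-]
Let s = molar solubility. Then [Ca^2+] = s and [SO4^2-] = s.
Ksp = (s)(s) = s^2
s = √(2.3 × 10^-5) = 4.8 × 10^-3 M

s = 4.8 × 10^-3 M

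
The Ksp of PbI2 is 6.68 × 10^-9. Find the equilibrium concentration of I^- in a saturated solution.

PbI2(s) ⇌ Pb^2+(aq) + 2 I^-(aq)
Ksp = [Pb^2+][I^-]^2
If s mol/L of PbI2 dissolves, [Pb^2+] = s and [I^-] = 2s.
Ksp = s(2s)^2 = 4s^3
s^3 = 6.68 × 10^-9 / 4, so s = 1.186 × 10^-3 M
[I^-] = 2s = 2.37 × 10^-3 M

[I^-] ≈ 2.37 x 10^-3 M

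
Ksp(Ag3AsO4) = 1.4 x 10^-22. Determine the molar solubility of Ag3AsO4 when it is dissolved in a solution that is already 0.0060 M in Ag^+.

s ≈ 6.5 × 10^-16 M

Ag3AsO4(s) ⇌ 3 Ag^+(aq) + AsO4^3-(aq)
Ksp = [Ag^+]^3[AsO4^3-]
Let s be the molar solubility in this solution. [Ag^+] = 0.0060 + 3s ≈ 0.0060, [AsO4^3-] = s (since the Ag^+ already present dominates).
Ksp ≈ (0.0060)^3 × s
s = 6.5 × 10^-16 M
Check: 3s = 1.9 x 10^-15 ≪ 0.0060, so the approximation is valid.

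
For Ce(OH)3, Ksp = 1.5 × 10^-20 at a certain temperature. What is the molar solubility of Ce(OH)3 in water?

Ce(OH)3(s) ⇌ Ce^3+ + 3 OH^-
Ksp = [Ce^3+][OH^-]^3
If s mol/L of Ce(OH)3 dissolves, [Ce^3+] = s and [OH^-] = 3s.
So Ksp = s × (3s)^3 = 27s^4
s = (1.5 × 10^-20 / 27)^(1/4) = 4.9 × 10^-6 M

4.9e-6 M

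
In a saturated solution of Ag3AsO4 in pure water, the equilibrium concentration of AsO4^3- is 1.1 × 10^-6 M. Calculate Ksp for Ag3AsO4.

Ag3AsO4(s) ⇌ 3 Ag^+ + AsO4^3-
Stoichiometry gives [Ag^+] = (3/1)[AsO4^3-] = 3.30 × 10^-6 M.
Ksp = [Ag^+]^3[AsO4^3-]
Ksp = (3.30 × 10^-6)^3 × 1.1 x 10^-6 = 4.0 x 10^-23

Ksp = 4.0 x 10^-23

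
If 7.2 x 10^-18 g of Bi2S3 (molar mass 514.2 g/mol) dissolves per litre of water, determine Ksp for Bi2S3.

Molar solubility s = (7.2 × 10^-18 g/L) / (514.2 g/mol) = 1.40 × 10^-20 M.
Bi2S3(s) <=> 2 Bi^3+(aq) + 3 S^2-(aq)
Let s = molar solubility. Then [Bi^3+] = 2s and [S^2-] = 3s.
Ksp = [Bi^3+]^2[S^2-]^3
Substituting: Ksp = (2s)^2(3s)^3 = 108s^5
Ksp = 108 × (1.40 × 10^-20)^5 = 5.8 × 10^-98

Ksp = 5.8e-98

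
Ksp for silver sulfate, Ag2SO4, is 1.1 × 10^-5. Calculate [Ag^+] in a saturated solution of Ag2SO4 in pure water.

Ag2SO4(s) ⇌ 2 Ag^+ + SO4^2-
Ksp = [Ag^+]^2[SO4^2-]
For each mole of Ag2SO4 that dissolves: [Ag^+] = 2s, [SO4^2-] = s.
Ksp = (2s)^2s = 4s^3
Solving, s = (1.1 × 10^-5/4)^(1/3) = 1.40 × 10^-2 M
[Ag^+] = 2s = 2.8 × 10^-2 M

0.028 M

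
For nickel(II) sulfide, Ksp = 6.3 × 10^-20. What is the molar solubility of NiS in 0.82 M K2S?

s = 7.7 × 10^-20 M

NiS(s) ⇌ Ni^2+(aq) + S^2-(aq)
Ksp = [Ni^2+][S^2-]
Let s = moles of NiS that dissolve per litre. [Ni^2+] = s, [S^2-] = 0.82 + s ≈ 0.82 (Ksp is small, so little additional dissolves).
Ksp ≈ s × 0.82
s = 7.7 x 10^-20 M
Check: s = 7.7 × 10^-20 ≪ 0.82, so the approximation is valid.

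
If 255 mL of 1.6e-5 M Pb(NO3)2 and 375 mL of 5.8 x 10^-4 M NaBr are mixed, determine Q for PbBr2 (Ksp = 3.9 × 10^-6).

Total volume = 255 + 375 = 630 mL.
[Pb^2+] = 1.6 x 10^-5 × (255/630) = 6.48 × 10^-6 M
[Br^-] = 5.8 x 10^-4 × (375/630) = 3.45 × 10^-4 M
PbBr2(s) ⇌ Pb^2+ + 2 Br^-, so Q = [Pb^2+][Br^-]^2
Q = (6.48 × 10^-6)(3.45 x 10^-4)^2 = 7.7 × 10^-13
Q < Ksp, so no precipitate of PbBr2 forms.

Q ≈ 7.7e-13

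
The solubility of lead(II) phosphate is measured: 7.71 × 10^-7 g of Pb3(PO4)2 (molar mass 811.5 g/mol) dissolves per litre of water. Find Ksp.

Molar solubility s = (7.71 × 10^-7 g/L) / (811.5 g/mol) = 9.501 × 10^-10 M.
Pb3(PO4)2(s) ⇌ 3 Pb^2+ + 2 PO4^3-
Let s = molar solubility. Then [Pb^2+] = 3s and [PO4^3-] = 2s.
Ksp = [Pb^2+]^3[PO4^3-]^2
Ksp = (3s)^3(2s)^2 = 108s^5
With s = 9.501 × 10^-10: Ksp = 8.36 x 10^-44

Ksp = 8.36e-44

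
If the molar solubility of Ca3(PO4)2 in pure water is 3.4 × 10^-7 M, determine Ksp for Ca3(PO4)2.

4.9 x 10^-31

Ca3(PO4)2(s) ⇌ 3 Ca^2+ + 2 PO4^3-
With molar solubility s: [Ca^2+] = 3s, [PO4^3-] = 2s.
Ksp = [Ca^2+]^3[PO4^3-]^2
Substituting: Ksp = (3s)^3(2s)^2 = 108s^5
Ksp = 108 × (3.4 × 10^-7)^5 = 4.9 × 10^-31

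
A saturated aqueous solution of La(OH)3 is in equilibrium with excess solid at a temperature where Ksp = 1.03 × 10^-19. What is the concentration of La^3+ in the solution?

La(OH)3(s) ⇌ La^3+(aq) + 3 OH^-(aq)
Ksp = [La^3+][OH^-]^3
Let s = molar solubility. Then [La^3+] = s and [OH^-] = 3s.
Ksp = s(3s)^3 = 27s^4
Solving, s = (1.03 × 10^-19/27)^(1/4) = 7.859 x 10^-6 M
[La^3+] = s = 7.86 x 10^-6 M

[La^3+] = 7.86 × 10^-6 M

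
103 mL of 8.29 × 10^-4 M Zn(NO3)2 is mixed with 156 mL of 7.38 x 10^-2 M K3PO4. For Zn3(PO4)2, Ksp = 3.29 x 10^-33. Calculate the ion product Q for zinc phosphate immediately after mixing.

Total volume = 103 + 156 = 259 mL.
[Zn^2+] = 8.29 x 10^-4 × (103/259) = 3.297 × 10^-4 M
[PO4^3-] = 7.38 x 10^-2 × (156/259) = 4.445 × 10^-2 M
Zn3(PO4)2(s) <=> 3 Zn^2+ + 2 PO4^3-, so Q = [Zn^2+]^3[PO4^3-]^2
Q = (3.297 × 10^-4)^3(4.445 × 10^-2)^2 = 7.08 × 10^-14
Q > Ksp, so Zn3(PO4)2 will precipitate.

7.08e-14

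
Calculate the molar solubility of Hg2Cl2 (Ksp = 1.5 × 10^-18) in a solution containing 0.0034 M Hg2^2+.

Hg2Cl2(s) <=> Hg2^2+(aq) + 2 Cl^-(aq)
Ksp = [Hg2^2+][Cl^-]^2
Let s be the molar solubility in this solution. [Hg2^2+] = 0.0034 + s ≈ 0.0034, [Cl^-] = 2s (common-ion effect: Hg2^2+ is already 0.0034 M).
Ksp ≈ 0.0034 × (2s)^2
s = 1.1 x 10^-8 M
Check: s = 1.1 × 10^-8 ≪ 0.0034, so the approximation is valid.

s ≈ 1.1 x 10^-8 M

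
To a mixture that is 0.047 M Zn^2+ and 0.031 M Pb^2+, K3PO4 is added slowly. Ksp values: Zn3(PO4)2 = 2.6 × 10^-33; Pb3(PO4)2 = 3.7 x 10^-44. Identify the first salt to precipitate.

Pb3(PO4)2

Each salt begins to precipitate when Q = Ksp, i.e. when [PO4^3-] reaches its threshold.
For Zn3(PO4)2: 2.6 × 10^-33 = (0.047)^3 × [PO4^3-]^2  ⇒  [PO4^3-] = 5.0 x 10^-15 M.
For Pb3(PO4)2: 3.7 x 10^-44 = (0.031)^3 × [PO4^3-]^2  ⇒  [PO4^3-] = 3.5 × 10^-20 M.
The salt with the lower threshold [PO4^3-] precipitates first: Pb3(PO4)2.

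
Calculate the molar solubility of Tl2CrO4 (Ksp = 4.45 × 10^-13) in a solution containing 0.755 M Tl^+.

Tl2CrO4(s) <=> 2 Tl^+ + CrO4^2-
Ksp = [Tl^+]^2[CrO4^2-]
If s mol/L dissolves here, [Tl^+] = 0.755 + 2s ≈ 0.755, [CrO4^2-] = s (common-ion effect: Tl^+ is already 0.755 M).
Ksp ≈ (0.755)^2 × s
s = 7.81 × 10^-13 M
Check: 2s = 1.6 × 10^-12 ≪ 0.755, so the approximation is valid.

7.81 × 10^-13 M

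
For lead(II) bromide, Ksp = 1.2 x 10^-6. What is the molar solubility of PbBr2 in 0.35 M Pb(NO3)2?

9.3e-4 M

PbBr2(s) ⇌ Pb^2+(aq) + 2 Br^-(aq)
Ksp = [Pb^2+][Br^-]^2
Let s be the molar solubility in this solution. [Pb^2+] = 0.35 + s ≈ 0.35, [Br^-] = 2s (since Pb^2+ from Pb(NO3)2 dominates).
Ksp ≈ 0.35 × (2s)^2
s = 9.3 × 10^-4 M
Check: s = 9.3 × 10^-4 ≪ 0.35, so the approximation is valid.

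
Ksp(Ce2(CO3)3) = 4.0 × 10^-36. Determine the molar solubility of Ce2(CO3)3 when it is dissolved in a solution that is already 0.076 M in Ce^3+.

s = 2.9e-12 M

Ce2(CO3)3(s) <=> 2 Ce^3+ + 3 CO3^2-
Ksp = [Ce^3+]^2[CO3^2-]^3
If s mol/L dissolves here, [Ce^3+] = 0.076 + 2s ≈ 0.076, [CO3^2-] = 3s (Ksp is small, so little additional dissolves).
Ksp ≈ (0.076)^2 × (3s)^3
s = 2.9 × 10^-12 M
Check: 2s = 5.9 × 10^-12 ≪ 0.076, so the approximation is valid.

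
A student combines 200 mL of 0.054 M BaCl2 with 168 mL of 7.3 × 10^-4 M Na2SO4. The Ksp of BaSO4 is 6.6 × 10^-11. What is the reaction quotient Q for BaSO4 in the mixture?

Q ≈ 9.8 x 10^-6

Total volume = 200 + 168 = 368 mL.
[Ba^2+] = 5.4 × 10^-2 × (200/368) = 2.93 x 10^-2 M
[SO4^2-] = 7.3 × 10^-4 × (168/368) = 3.33 × 10^-4 M
BaSO4(s) ⇌ Ba^2+(aq) + SO4^2-(aq), so Q = [Ba^2+][SO4^2-]
Q = (2.93 × 10^-2)(3.33 × 10^-4) = 9.8 × 10^-6
Q > Ksp, so BaSO4 will precipitate.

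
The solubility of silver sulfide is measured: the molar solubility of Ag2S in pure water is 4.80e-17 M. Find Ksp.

Ag2S(s) ⇌ 2 Ag^+(aq) + S^2-(aq)
For each mole of Ag2S that dissolves: [Ag^+] = 2s, [S^2-] = s.
Ksp = [Ag^+]^2[S^2-]
Substituting: Ksp = (2s)^2s = 4s^3
Ksp = 4 × (4.80 x 10^-17)^3 = 4.42 × 10^-49

4.42e-49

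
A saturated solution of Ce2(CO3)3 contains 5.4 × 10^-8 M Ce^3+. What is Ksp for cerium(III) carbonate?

Ksp ≈ 1.5 x 10^-36

Ce2(CO3)3(s) ⇌ 2 Ce^3+ + 3 CO3^2-
Stoichiometry gives [CO3^2-] = (3/2)[Ce^3+] = 8.10 x 10^-8 M.
Ksp = [Ce^3+]^2[CO3^2-]^3
Ksp = (5.4 × 10^-8)^2 × (8.10 × 10^-8)^3 = 1.5 × 10^-36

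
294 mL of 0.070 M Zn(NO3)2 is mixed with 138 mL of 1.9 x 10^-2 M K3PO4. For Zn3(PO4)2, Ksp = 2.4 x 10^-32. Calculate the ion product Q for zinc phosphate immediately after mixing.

Q = 4.0e-9

Total volume = 294 + 138 = 432 mL.
[Zn^2+] = 7.0 × 10^-2 × (294/432) = 4.76 × 10^-2 M
[PO4^3-] = 1.9 x 10^-2 × (138/432) = 6.07 x 10^-3 M
Zn3(PO4)2(s) <=> 3 Zn^2+ + 2 PO4^3-, so Q = [Zn^2+]^3[PO4^3-]^2
Q = (4.76 x 10^-2)^3(6.07 x 10^-3)^2 = 4.0 × 10^-9
Q > Ksp, so Zn3(PO4)2 will precipitate.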